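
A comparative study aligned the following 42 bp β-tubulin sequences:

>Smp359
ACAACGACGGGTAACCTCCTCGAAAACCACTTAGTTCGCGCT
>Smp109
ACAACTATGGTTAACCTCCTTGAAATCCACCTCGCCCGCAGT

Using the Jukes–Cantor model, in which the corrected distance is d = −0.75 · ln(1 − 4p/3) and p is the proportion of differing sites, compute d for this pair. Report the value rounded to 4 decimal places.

0.3222

Mismatches occur at site 6 (G→T), site 8 (C→T), site 11 (G→T), site 21 (C→T), site 26 (A→T), site 31 (T→C), site 33 (A→C), site 35 (T→C), site 36 (T→C), site 40 (G→A), site 41 (C→G).
p = 11/42 = 0.261905.
d = −0.75 · ln(1 − (4/3)·0.261905) = −0.75 · ln(0.650793) = −0.75 · (-0.429564) = 0.3222.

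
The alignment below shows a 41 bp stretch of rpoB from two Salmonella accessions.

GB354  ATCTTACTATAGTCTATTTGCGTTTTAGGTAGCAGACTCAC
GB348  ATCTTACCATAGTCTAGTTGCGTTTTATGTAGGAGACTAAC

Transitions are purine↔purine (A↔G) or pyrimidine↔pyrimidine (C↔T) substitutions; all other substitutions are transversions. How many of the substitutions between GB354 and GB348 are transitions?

Differing sites — 8:T/C (Ti); 17:T/G (Tv); 28:G/T (Tv); 33:C/G (Tv); 39:C/A (Tv).
Of the 5 differences, 1 transition and 4 transversions, so the answer is 1.

1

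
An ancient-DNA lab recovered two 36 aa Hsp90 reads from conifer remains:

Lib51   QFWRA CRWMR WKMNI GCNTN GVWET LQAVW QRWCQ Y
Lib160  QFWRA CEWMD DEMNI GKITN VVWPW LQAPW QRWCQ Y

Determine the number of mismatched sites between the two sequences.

The sequences differ at positions 7 (R/E), 10 (R/D), 11 (W/D), 12 (K/E), 17 (C/K), 18 (N/I), 21 (G/V), 24 (E/P), 25 (T/W), 29 (V/P).
That gives 10 mismatches out of 36 aligned sites, so the Hamming distance is 10.

10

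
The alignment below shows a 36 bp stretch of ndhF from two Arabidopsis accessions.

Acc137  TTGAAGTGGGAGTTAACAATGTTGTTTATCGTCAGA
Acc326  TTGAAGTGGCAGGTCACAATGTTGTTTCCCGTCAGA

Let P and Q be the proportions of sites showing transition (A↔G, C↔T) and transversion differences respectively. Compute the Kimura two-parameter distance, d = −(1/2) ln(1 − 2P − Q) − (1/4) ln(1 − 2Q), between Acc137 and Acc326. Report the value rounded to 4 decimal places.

0.1540

Mismatches occur at site 10 (G→C, transversion), site 13 (T→G, transversion), site 15 (A→C, transversion), site 28 (A→C, transversion), site 29 (T→C, transition).
Of the 5 differences, 1 transition and 4 transversions over 36 sites: P = 1/36 = 0.027778, Q = 4/36 = 0.111111.
d = −0.5·ln(0.833333) − 0.25·ln(0.777778) = −0.5·(-0.182322) − 0.25·(-0.251314) = 0.1540.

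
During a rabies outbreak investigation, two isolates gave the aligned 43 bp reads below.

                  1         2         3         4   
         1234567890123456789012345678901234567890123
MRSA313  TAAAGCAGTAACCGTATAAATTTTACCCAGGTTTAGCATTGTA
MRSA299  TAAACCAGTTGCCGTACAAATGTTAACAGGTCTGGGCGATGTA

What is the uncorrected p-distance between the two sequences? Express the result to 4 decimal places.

Mismatches occur at site 5 (G/C), site 10 (A/T), site 11 (A/G), site 17 (T/C), site 22 (T/G), site 26 (C/A), site 28 (C/A), site 29 (A/G), site 31 (G/T), site 32 (T/C), site 34 (T/G), site 35 (A/G), site 38 (A/G), site 39 (T/A).
There are 14 differences over 43 sites, so p = 14/43 = 0.3256.

0.3256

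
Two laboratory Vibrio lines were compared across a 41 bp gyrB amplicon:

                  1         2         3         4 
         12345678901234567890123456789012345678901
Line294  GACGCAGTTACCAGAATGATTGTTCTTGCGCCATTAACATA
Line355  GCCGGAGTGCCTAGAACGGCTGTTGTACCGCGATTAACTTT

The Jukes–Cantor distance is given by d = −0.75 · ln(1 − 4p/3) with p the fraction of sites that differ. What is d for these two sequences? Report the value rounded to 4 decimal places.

0.4556

Mismatches occur at site 2 (A→C), site 5 (C→G), site 9 (T→G), site 10 (A→C), site 12 (C→T), site 17 (T→C), site 19 (A→G), site 20 (T→C), site 25 (C→G), site 27 (T→A), site 28 (G→C), site 32 (C→G), site 39 (A→T), site 41 (A→T).
p = 14/41 = 0.341463.
d = −0.75 · ln(1 − (4/3)·0.341463) = −0.75 · ln(0.544716) = −0.75 · (-0.607491) = 0.4556.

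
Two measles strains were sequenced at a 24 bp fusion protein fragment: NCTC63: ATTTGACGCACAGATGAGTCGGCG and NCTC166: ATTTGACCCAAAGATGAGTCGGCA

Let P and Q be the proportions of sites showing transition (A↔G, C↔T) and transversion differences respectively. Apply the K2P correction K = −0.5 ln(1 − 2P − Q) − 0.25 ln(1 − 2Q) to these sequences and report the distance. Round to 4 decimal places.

0.1367

Differing sites — 8:G/C (Tv); 11:C/A (Tv); 24:G/A (Ti).
Of the 3 differences, 1 transition and 2 transversions over 24 sites: P = 1/24 = 0.041667, Q = 2/24 = 0.083333.
d = −0.5·ln(0.833333) − 0.25·ln(0.833334) = −0.5·(-0.182322) − 0.25·(-0.182321) = 0.1367.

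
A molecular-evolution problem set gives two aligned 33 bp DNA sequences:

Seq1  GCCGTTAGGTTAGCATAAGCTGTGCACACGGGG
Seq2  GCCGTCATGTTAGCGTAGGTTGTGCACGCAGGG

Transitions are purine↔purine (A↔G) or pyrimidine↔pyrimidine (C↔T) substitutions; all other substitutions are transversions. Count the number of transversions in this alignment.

Mismatches occur at site 6 (T↔C, transition), site 8 (G↔T, transversion), site 15 (A↔G, transition), site 18 (A↔G, transition), site 20 (C↔T, transition), site 28 (A↔G, transition), site 30 (G↔A, transition).
Of the 7 differences, 6 transitions and 1 transversion, so the answer is 1.

1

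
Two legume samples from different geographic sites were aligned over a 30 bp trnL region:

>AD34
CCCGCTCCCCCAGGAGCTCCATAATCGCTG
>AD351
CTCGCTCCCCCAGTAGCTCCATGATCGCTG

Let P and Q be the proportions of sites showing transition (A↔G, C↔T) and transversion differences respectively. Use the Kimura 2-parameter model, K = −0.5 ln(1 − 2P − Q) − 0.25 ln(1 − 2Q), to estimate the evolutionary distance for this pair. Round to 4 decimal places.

The sequences differ at positions 2 (C/T, transition), 14 (G/T, transversion), 23 (A/G, transition).
Of the 3 differences, 2 transitions and 1 transversion over 30 sites: P = 2/30 = 0.066667, Q = 1/30 = 0.033333.
d = −0.5·ln(0.833333) − 0.25·ln(0.933334) = −0.5·(-0.182322) − 0.25·(-0.068992) = 0.1084.

0.1084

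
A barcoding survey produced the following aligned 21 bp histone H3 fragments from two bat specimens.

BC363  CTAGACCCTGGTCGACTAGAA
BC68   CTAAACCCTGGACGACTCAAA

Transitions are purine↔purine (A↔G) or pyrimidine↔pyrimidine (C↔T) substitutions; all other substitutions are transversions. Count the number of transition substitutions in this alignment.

The sequences differ at positions 4 (G/A, transition), 12 (T/A, transversion), 18 (A/C, transversion), 19 (G/A, transition).
Of the 4 differences, 2 transitions and 2 transversions, so the answer is 2.

2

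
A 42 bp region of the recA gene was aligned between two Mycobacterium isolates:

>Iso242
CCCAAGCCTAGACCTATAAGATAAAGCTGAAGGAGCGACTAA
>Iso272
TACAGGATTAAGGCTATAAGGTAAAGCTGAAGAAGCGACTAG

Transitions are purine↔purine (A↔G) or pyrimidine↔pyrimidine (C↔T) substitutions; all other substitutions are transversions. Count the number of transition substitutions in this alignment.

8

Mismatches occur at site 1 (C/T, transition), site 2 (C/A, transversion), site 5 (A/G, transition), site 7 (C/A, transversion), site 8 (C/T, transition), site 11 (G/A, transition), site 12 (A/G, transition), site 13 (C/G, transversion), site 21 (A/G, transition), site 33 (G/A, transition), site 42 (A/G, transition).
Of the 11 differences, 8 transitions and 3 transversions, so the answer is 8.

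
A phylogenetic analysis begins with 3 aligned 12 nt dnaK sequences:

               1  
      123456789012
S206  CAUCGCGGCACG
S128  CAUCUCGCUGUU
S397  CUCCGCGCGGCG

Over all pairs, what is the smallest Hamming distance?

Pairwise Hamming distances:
  S206 vs S128: 6
  S206 vs S397: 5
  S128 vs S397: 6
The smallest is 5, between S206 and S397.

5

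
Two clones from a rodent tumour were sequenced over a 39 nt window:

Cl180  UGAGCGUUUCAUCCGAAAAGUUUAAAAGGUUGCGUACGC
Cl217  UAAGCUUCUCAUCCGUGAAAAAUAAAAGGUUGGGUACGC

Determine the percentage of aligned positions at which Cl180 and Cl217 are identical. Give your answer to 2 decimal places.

76.92%

Mismatches occur at site 2 (G↔A), site 6 (G↔U), site 8 (U↔C), site 16 (A↔U), site 17 (A↔G), site 20 (G↔A), site 21 (U↔A), site 22 (U↔A), site 33 (C↔G).
30 of the 39 sites match, so the percent identity is 30/39 × 100 = 76.92%.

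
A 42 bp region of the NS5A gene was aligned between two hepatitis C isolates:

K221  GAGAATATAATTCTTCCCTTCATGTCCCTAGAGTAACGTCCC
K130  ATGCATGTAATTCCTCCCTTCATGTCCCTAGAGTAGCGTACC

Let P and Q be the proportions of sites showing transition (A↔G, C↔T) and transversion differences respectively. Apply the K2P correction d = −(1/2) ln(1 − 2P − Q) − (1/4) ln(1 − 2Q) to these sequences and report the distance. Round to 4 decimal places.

The sequences differ at positions 1 (G/A, transition), 2 (A/T, transversion), 4 (A/C, transversion), 7 (A/G, transition), 14 (T/C, transition), 36 (A/G, transition), 40 (C/A, transversion).
Of the 7 differences, 4 transitions and 3 transversions over 42 sites: P = 4/42 = 0.095238, Q = 3/42 = 0.071429.
d = −0.5·ln(0.738095) − 0.25·ln(0.857142) = −0.5·(-0.303683) − 0.25·(-0.154152) = 0.1904.

0.1904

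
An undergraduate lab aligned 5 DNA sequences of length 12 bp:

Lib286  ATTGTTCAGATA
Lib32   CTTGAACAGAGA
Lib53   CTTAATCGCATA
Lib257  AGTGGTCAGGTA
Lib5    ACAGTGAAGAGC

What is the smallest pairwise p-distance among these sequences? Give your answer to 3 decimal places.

0.250

Pairwise Hamming distances:
  Lib286 vs Lib32: 4
  Lib286 vs Lib53: 5
  Lib286 vs Lib257: 3
  Lib286 vs Lib5: 6
  Lib32 vs Lib53: 5
  Lib32 vs Lib257: 6
  Lib32 vs Lib5: 7
  Lib53 vs Lib257: 7
  Lib53 vs Lib5: 11
  Lib257 vs Lib5: 8
The smallest is 3 mismatches, between Lib286 and Lib257; p = 3/12 = 0.250.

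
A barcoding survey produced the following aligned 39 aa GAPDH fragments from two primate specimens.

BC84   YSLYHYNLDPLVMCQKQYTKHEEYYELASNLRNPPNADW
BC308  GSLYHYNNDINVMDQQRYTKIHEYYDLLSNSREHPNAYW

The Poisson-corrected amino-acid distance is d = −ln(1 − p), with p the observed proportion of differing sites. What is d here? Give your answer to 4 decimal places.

0.4855

Differing sites — 1:Y/G; 8:L/N; 10:P/I; 11:L/N; 14:C/D; 16:K/Q; 17:Q/R; 21:H/I; 22:E/H; 26:E/D; 28:A/L; 31:L/S; 33:N/E; 34:P/H; 38:D/Y.
p = 15/39 = 0.384615.
d = −ln(1 − 0.384615) = −ln(0.615385) = 0.4855.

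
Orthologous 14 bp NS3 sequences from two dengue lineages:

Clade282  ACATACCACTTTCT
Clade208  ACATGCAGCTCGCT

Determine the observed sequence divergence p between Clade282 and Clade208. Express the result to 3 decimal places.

0.357

Differing sites — 5:A/G; 7:C/A; 8:A/G; 11:T/C; 12:T/G.
There are 5 differences over 14 sites, so p = 5/14 = 0.357.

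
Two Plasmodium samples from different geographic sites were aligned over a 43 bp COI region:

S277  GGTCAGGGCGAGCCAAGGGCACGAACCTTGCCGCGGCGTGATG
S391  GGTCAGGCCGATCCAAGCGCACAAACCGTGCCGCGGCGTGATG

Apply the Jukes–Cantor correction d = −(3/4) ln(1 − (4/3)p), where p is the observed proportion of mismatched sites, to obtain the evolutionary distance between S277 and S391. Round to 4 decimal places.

0.1263

Differing sites — 8:G/C; 12:G/T; 18:G/C; 23:G/A; 28:T/G.
p = 5/43 = 0.116279.
d = −0.75 · ln(1 − (4/3)·0.116279) = −0.75 · ln(0.844961) = −0.75 · (-0.168465) = 0.1263.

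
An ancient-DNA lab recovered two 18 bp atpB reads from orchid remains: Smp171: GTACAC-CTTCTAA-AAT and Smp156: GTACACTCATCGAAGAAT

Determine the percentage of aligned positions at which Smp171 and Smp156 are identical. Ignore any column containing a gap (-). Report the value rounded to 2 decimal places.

Excluding the 2 gap columns leaves 16 comparable sites.
The sequences differ at positions 9 (T/A), 12 (T/G).
14 of the 16 comparable sites match, so the percent identity is 14/16 × 100 = 87.50%.

87.50%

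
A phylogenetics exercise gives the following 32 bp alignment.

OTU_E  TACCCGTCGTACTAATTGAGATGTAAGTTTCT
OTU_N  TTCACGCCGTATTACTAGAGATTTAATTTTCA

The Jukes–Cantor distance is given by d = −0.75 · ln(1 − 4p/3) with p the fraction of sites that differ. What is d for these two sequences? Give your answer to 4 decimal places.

Mismatches occur at site 2 (A→T), site 4 (C→A), site 7 (T→C), site 12 (C→T), site 15 (A→C), site 17 (T→A), site 23 (G→T), site 27 (G→T), site 32 (T→A).
p = 9/32 = 0.281250.
d = −0.75 · ln(1 − (4/3)·0.281250) = −0.75 · ln(0.625000) = −0.75 · (-0.470004) = 0.3525.

0.3525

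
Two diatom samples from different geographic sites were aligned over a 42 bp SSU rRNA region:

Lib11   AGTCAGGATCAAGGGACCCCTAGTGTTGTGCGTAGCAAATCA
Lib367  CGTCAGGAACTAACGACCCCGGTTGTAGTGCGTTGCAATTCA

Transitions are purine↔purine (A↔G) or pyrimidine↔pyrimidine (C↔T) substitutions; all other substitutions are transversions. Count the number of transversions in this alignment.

The sequences differ at positions 1 (A/C, transversion), 9 (T/A, transversion), 11 (A/T, transversion), 13 (G/A, transition), 14 (G/C, transversion), 21 (T/G, transversion), 22 (A/G, transition), 23 (G/T, transversion), 27 (T/A, transversion), 34 (A/T, transversion), 39 (A/T, transversion).
Of the 11 differences, 2 transitions and 9 transversions, so the answer is 9.

9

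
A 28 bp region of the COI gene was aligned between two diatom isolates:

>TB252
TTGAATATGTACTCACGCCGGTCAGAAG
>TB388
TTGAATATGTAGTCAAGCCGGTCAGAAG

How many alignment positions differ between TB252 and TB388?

2

Differing sites — 12:C/G; 16:C/A.
That gives 2 mismatches out of 28 aligned sites, so the Hamming distance is 2.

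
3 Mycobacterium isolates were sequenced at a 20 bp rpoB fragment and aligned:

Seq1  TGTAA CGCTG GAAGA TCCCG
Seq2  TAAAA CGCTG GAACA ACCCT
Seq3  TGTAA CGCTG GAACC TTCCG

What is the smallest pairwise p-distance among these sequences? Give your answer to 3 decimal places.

0.150

Pairwise Hamming distances:
  Seq1 vs Seq2: 5
  Seq1 vs Seq3: 3
  Seq2 vs Seq3: 6
The smallest is 3 mismatches, between Seq1 and Seq3; p = 3/20 = 0.150.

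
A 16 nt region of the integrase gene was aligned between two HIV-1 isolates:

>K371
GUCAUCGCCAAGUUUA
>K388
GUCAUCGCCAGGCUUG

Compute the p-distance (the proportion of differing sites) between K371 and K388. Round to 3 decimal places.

Mismatches occur at site 11 (A→G), site 13 (U→C), site 16 (A→G).
There are 3 differences over 16 sites, so p = 3/16 = 0.188.

0.188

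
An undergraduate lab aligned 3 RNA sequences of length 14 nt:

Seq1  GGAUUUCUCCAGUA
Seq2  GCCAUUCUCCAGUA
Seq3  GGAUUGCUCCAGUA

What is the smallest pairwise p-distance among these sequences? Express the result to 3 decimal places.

0.071

Pairwise Hamming distances:
  Seq1 vs Seq2: 3
  Seq1 vs Seq3: 1
  Seq2 vs Seq3: 4
The smallest is 1 mismatch, between Seq1 and Seq3; p = 1/14 = 0.071.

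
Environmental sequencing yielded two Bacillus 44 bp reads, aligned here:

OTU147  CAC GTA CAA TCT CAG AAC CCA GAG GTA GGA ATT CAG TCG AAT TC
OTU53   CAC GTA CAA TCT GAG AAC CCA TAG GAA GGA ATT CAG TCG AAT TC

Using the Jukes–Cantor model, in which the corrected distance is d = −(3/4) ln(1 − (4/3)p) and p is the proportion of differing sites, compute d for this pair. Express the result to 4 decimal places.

The sequences differ at positions 13 (C/G), 22 (G/T), 26 (T/A).
p = 3/44 = 0.068182.
d = −0.75 · ln(1 − (4/3)·0.068182) = −0.75 · ln(0.909091) = −0.75 · (-0.095310) = 0.0715.

0.0715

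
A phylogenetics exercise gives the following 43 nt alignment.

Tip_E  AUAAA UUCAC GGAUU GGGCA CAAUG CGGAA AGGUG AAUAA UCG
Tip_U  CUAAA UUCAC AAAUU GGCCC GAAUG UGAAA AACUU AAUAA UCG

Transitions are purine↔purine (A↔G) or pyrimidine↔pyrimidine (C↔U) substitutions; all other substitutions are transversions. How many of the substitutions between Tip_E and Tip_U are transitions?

The sequences differ at positions 1 (A/C, transversion), 11 (G/A, transition), 12 (G/A, transition), 18 (G/C, transversion), 20 (A/C, transversion), 21 (C/G, transversion), 26 (C/U, transition), 28 (G/A, transition), 32 (G/A, transition), 33 (G/C, transversion), 35 (G/U, transversion).
Of the 11 differences, 5 transitions and 6 transversions, so the answer is 5.

5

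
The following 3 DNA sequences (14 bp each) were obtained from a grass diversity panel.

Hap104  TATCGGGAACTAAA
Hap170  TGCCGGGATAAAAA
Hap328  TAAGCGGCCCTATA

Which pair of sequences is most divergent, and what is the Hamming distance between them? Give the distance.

9

Pairwise Hamming distances:
  Hap104 vs Hap170: 5
  Hap104 vs Hap328: 6
  Hap170 vs Hap328: 9
The largest is 9, between Hap170 and Hap328.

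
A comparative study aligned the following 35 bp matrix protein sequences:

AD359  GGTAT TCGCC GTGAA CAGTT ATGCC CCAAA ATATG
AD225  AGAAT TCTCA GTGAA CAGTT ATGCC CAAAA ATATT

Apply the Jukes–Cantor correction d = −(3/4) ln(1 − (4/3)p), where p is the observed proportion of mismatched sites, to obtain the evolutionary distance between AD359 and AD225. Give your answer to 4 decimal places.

0.1946

The sequences differ at positions 1 (G/A), 3 (T/A), 8 (G/T), 10 (C/A), 27 (C/A), 35 (G/T).
p = 6/35 = 0.171429.
d = −0.75 · ln(1 − (4/3)·0.171429) = −0.75 · ln(0.771428) = −0.75 · (-0.259512) = 0.1946.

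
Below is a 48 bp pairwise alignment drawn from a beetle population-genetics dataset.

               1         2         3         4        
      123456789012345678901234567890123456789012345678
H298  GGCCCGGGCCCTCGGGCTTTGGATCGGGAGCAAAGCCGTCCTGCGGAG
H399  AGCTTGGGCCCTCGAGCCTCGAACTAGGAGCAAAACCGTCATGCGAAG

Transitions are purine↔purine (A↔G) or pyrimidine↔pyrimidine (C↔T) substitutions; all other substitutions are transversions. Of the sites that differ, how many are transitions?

12

Differing sites — 1:G/A (Ti); 4:C/T (Ti); 5:C/T (Ti); 15:G/A (Ti); 18:T/C (Ti); 20:T/C (Ti); 22:G/A (Ti); 24:T/C (Ti); 25:C/T (Ti); 26:G/A (Ti); 35:G/A (Ti); 41:C/A (Tv); 46:G/A (Ti).
Of the 13 differences, 12 transitions and 1 transversion, so the answer is 12.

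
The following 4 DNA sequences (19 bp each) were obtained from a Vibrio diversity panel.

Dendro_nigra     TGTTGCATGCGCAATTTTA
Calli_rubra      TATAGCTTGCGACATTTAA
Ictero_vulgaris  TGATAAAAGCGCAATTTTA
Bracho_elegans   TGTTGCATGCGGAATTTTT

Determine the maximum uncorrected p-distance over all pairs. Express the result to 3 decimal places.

0.526

Pairwise Hamming distances:
  Dendro_nigra vs Calli_rubra: 6
  Dendro_nigra vs Ictero_vulgaris: 4
  Dendro_nigra vs Bracho_elegans: 2
  Calli_rubra vs Ictero_vulgaris: 10
  Calli_rubra vs Bracho_elegans: 7
  Ictero_vulgaris vs Bracho_elegans: 6
The largest is 10 mismatches, between Calli_rubra and Ictero_vulgaris; p = 10/19 = 0.526.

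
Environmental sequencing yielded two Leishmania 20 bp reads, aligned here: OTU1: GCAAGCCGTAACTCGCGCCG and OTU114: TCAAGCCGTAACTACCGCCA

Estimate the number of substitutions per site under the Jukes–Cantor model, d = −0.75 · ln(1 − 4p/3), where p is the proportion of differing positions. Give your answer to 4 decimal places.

0.2326

Mismatches occur at site 1 (G↔T), site 14 (C↔A), site 15 (G↔C), site 20 (G↔A).
p = 4/20 = 0.200000.
d = −0.75 · ln(1 − (4/3)·0.200000) = −0.75 · ln(0.733333) = −0.75 · (-0.310155) = 0.2326.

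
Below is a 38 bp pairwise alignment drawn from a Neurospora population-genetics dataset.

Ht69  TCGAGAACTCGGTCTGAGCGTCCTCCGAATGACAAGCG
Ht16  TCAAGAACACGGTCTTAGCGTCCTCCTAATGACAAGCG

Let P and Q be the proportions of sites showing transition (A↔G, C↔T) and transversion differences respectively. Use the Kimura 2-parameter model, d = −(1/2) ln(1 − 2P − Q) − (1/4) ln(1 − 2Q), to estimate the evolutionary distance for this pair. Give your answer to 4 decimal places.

Mismatches occur at site 3 (G/A, transition), site 9 (T/A, transversion), site 16 (G/T, transversion), site 27 (G/T, transversion).
Of the 4 differences, 1 transition and 3 transversions over 38 sites: P = 1/38 = 0.026316, Q = 3/38 = 0.078947.
d = −0.5·ln(0.868421) − 0.25·ln(0.842106) = −0.5·(-0.141079) − 0.25·(-0.171849) = 0.1135.

0.1135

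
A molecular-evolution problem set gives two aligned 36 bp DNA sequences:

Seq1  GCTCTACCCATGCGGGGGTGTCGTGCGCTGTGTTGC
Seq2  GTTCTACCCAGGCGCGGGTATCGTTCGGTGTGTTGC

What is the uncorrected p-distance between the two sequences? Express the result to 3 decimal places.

0.167

Mismatches occur at site 2 (C↔T), site 11 (T↔G), site 15 (G↔C), site 20 (G↔A), site 25 (G↔T), site 28 (C↔G).
There are 6 differences over 36 sites, so p = 6/36 = 0.167.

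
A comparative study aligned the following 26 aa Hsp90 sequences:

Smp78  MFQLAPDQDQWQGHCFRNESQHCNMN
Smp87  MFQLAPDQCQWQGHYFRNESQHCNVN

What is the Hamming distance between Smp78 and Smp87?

Mismatches occur at site 9 (D↔C), site 15 (C↔Y), site 25 (M↔V).
That gives 3 mismatches out of 26 aligned sites, so the Hamming distance is 3.

3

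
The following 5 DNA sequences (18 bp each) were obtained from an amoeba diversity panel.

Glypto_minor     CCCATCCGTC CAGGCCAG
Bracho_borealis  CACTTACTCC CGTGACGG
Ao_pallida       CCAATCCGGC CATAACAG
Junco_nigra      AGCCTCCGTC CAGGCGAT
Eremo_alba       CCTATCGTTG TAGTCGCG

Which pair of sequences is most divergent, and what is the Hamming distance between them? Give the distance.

Pairwise Hamming distances:
  Glypto_minor vs Bracho_borealis: 9
  Glypto_minor vs Ao_pallida: 5
  Glypto_minor vs Junco_nigra: 5
  Glypto_minor vs Eremo_alba: 8
  Bracho_borealis vs Ao_pallida: 9
  Bracho_borealis vs Junco_nigra: 12
  Bracho_borealis vs Eremo_alba: 14
  Ao_pallida vs Junco_nigra: 10
  Ao_pallida vs Eremo_alba: 11
  Junco_nigra vs Eremo_alba: 11
The largest is 14, between Bracho_borealis and Eremo_alba.

14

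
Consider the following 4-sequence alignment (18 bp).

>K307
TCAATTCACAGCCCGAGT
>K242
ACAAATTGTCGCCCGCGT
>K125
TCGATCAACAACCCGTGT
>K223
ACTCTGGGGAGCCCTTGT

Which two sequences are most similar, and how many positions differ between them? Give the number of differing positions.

Pairwise Hamming distances:
  K307 vs K242: 7
  K307 vs K125: 5
  K307 vs K223: 9
  K242 vs K125: 10
  K242 vs K223: 9
  K125 vs K223: 9
The smallest is 5, between K307 and K125.

5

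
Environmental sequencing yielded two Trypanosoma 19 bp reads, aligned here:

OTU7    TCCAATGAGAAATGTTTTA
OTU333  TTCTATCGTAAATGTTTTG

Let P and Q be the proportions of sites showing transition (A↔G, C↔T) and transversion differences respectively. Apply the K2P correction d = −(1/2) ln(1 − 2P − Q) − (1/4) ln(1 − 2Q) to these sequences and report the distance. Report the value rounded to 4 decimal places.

0.4158

Mismatches occur at site 2 (C/T, transition), site 4 (A/T, transversion), site 7 (G/C, transversion), site 8 (A/G, transition), site 9 (G/T, transversion), site 19 (A/G, transition).
Of the 6 differences, 3 transitions and 3 transversions over 19 sites: P = 3/19 = 0.157895, Q = 3/19 = 0.157895.
d = −0.5·ln(0.526315) − 0.25·ln(0.684210) = −0.5·(-0.641855) − 0.25·(-0.379490) = 0.4158.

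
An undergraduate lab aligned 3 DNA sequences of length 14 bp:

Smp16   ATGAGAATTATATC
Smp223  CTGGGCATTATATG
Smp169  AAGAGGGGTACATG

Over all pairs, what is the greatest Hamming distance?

Pairwise Hamming distances:
  Smp16 vs Smp223: 4
  Smp16 vs Smp169: 6
  Smp223 vs Smp169: 7
The largest is 7, between Smp223 and Smp169.

7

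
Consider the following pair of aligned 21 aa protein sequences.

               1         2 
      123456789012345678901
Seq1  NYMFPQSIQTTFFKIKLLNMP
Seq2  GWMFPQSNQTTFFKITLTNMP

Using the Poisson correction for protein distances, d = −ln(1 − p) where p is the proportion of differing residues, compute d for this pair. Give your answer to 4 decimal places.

The sequences differ at positions 1 (N/G), 2 (Y/W), 8 (I/N), 16 (K/T), 18 (L/T).
p = 5/21 = 0.238095.
d = −ln(1 − 0.238095) = −ln(0.761905) = 0.2719.

0.2719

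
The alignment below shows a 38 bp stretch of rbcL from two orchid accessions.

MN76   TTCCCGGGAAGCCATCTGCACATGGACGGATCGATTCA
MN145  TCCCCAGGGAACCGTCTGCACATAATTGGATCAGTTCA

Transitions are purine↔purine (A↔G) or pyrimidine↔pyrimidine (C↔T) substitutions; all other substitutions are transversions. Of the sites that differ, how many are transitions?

Differing sites — 2:T/C (Ti); 6:G/A (Ti); 9:A/G (Ti); 11:G/A (Ti); 14:A/G (Ti); 24:G/A (Ti); 25:G/A (Ti); 26:A/T (Tv); 27:C/T (Ti); 33:G/A (Ti); 34:A/G (Ti).
Of the 11 differences, 10 transitions and 1 transversion, so the answer is 10.

10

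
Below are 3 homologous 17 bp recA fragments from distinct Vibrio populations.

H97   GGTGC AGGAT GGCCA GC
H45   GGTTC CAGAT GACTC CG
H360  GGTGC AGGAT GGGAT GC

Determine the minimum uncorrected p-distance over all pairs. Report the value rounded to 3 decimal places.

Pairwise Hamming distances:
  H97 vs H45: 8
  H97 vs H360: 3
  H45 vs H360: 9
The smallest is 3 mismatches, between H97 and H360; p = 3/17 = 0.176.

0.176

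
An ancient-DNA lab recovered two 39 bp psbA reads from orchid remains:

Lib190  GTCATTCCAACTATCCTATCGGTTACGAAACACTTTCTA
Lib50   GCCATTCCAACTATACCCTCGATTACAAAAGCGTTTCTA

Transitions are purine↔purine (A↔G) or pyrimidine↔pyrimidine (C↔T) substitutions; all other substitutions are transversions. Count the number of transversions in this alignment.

5

Differing sites — 2:T/C (Ti); 15:C/A (Tv); 17:T/C (Ti); 18:A/C (Tv); 22:G/A (Ti); 27:G/A (Ti); 31:C/G (Tv); 32:A/C (Tv); 33:C/G (Tv).
Of the 9 differences, 4 transitions and 5 transversions, so the answer is 5.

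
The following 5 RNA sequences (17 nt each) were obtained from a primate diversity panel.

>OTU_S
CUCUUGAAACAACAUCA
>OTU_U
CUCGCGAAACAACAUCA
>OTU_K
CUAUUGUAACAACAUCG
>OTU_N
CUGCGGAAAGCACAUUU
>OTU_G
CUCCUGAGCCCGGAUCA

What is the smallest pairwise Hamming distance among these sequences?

2

Pairwise Hamming distances:
  OTU_S vs OTU_U: 2
  OTU_S vs OTU_K: 3
  OTU_S vs OTU_N: 7
  OTU_S vs OTU_G: 6
  OTU_U vs OTU_K: 5
  OTU_U vs OTU_N: 7
  OTU_U vs OTU_G: 7
  OTU_K vs OTU_N: 8
  OTU_K vs OTU_G: 9
  OTU_N vs OTU_G: 9
The smallest is 2, between OTU_S and OTU_U.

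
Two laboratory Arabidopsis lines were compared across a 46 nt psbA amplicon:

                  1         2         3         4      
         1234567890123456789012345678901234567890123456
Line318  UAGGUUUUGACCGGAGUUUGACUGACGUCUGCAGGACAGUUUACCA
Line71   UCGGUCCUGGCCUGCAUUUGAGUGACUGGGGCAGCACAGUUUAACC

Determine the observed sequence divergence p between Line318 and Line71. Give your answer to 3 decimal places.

0.326

Mismatches occur at site 2 (A↔C), site 6 (U↔C), site 7 (U↔C), site 10 (A↔G), site 13 (G↔U), site 15 (A↔C), site 16 (G↔A), site 22 (C↔G), site 27 (G↔U), site 28 (U↔G), site 29 (C↔G), site 30 (U↔G), site 35 (G↔C), site 44 (C↔A), site 46 (A↔C).
There are 15 differences over 46 sites, so p = 15/46 = 0.326.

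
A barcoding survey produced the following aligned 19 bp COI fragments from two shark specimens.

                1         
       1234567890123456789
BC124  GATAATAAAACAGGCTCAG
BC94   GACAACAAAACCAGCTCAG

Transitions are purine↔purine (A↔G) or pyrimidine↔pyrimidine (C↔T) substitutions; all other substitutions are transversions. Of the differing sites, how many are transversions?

1

Mismatches occur at site 3 (T↔C, transition), site 6 (T↔C, transition), site 12 (A↔C, transversion), site 13 (G↔A, transition).
Of the 4 differences, 3 transitions and 1 transversion, so the answer is 1.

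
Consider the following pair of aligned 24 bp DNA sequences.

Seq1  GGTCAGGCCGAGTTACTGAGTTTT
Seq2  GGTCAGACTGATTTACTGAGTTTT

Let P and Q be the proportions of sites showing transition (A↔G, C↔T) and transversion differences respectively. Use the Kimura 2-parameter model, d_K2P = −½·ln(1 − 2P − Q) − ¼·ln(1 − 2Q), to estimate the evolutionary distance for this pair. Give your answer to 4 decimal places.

0.1386

The sequences differ at positions 7 (G/A, transition), 9 (C/T, transition), 12 (G/T, transversion).
Of the 3 differences, 2 transitions and 1 transversion over 24 sites: P = 2/24 = 0.083333, Q = 1/24 = 0.041667.
d = −0.5·ln(0.791667) − 0.25·ln(0.916666) = −0.5·(-0.233614) − 0.25·(-0.087012) = 0.1386.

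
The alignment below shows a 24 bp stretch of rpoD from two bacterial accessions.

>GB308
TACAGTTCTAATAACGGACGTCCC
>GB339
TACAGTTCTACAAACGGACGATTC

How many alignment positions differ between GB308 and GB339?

5

Mismatches occur at site 11 (A→C), site 12 (T→A), site 21 (T→A), site 22 (C→T), site 23 (C→T).
That gives 5 mismatches out of 24 aligned sites, so the Hamming distance is 5.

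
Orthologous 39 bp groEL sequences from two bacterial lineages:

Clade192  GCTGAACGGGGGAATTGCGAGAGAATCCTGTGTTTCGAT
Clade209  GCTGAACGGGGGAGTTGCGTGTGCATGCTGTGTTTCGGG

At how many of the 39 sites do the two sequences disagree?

7

Differing sites — 14:A/G; 20:A/T; 22:A/T; 24:A/C; 27:C/G; 38:A/G; 39:T/G.
That gives 7 mismatches out of 39 aligned sites, so the Hamming distance is 7.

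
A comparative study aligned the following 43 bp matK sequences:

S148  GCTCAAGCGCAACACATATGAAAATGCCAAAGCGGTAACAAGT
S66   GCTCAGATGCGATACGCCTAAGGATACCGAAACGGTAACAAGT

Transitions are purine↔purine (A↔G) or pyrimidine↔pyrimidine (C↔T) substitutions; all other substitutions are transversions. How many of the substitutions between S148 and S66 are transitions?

Differing sites — 6:A/G (Ti); 7:G/A (Ti); 8:C/T (Ti); 11:A/G (Ti); 13:C/T (Ti); 16:A/G (Ti); 17:T/C (Ti); 18:A/C (Tv); 20:G/A (Ti); 22:A/G (Ti); 23:A/G (Ti); 26:G/A (Ti); 29:A/G (Ti); 32:G/A (Ti).
Of the 14 differences, 13 transitions and 1 transversion, so the answer is 13.

13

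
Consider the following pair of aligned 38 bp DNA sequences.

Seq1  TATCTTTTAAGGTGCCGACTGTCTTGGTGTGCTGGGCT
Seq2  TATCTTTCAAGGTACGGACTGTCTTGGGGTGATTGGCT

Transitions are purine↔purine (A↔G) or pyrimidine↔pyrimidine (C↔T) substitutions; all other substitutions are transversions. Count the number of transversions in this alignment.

Differing sites — 8:T/C (Ti); 14:G/A (Ti); 16:C/G (Tv); 28:T/G (Tv); 32:C/A (Tv); 34:G/T (Tv).
Of the 6 differences, 2 transitions and 4 transversions, so the answer is 4.

4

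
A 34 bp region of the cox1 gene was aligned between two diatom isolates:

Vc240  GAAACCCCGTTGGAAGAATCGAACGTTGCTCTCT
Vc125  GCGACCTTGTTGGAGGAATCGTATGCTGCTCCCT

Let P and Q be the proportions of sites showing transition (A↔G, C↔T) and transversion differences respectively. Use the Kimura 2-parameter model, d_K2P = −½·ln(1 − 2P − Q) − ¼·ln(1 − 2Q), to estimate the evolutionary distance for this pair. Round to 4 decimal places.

The sequences differ at positions 2 (A/C, transversion), 3 (A/G, transition), 7 (C/T, transition), 8 (C/T, transition), 15 (A/G, transition), 22 (A/T, transversion), 24 (C/T, transition), 26 (T/C, transition), 32 (T/C, transition).
Of the 9 differences, 7 transitions and 2 transversions over 34 sites: P = 7/34 = 0.205882, Q = 2/34 = 0.058824.
d = −0.5·ln(0.529412) − 0.25·ln(0.882352) = −0.5·(-0.635988) − 0.25·(-0.125164) = 0.3493.

0.3493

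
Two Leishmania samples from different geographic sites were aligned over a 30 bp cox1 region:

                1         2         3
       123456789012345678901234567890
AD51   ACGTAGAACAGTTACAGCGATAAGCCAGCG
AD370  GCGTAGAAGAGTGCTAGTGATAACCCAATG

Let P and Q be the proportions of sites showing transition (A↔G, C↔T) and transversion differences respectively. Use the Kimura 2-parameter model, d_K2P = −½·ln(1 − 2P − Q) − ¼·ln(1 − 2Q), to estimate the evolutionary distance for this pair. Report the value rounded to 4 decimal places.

0.3918

Differing sites — 1:A/G (Ti); 9:C/G (Tv); 13:T/G (Tv); 14:A/C (Tv); 15:C/T (Ti); 18:C/T (Ti); 24:G/C (Tv); 28:G/A (Ti); 29:C/T (Ti).
Of the 9 differences, 5 transitions and 4 transversions over 30 sites: P = 5/30 = 0.166667, Q = 4/30 = 0.133333.
d = −0.5·ln(0.533333) − 0.25·ln(0.733334) = −0.5·(-0.628609) − 0.25·(-0.310154) = 0.3918.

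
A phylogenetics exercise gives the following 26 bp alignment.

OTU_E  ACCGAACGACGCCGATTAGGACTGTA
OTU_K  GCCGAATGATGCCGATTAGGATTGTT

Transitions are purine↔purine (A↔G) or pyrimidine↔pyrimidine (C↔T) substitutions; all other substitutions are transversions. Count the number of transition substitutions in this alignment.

Differing sites — 1:A/G (Ti); 7:C/T (Ti); 10:C/T (Ti); 22:C/T (Ti); 26:A/T (Tv).
Of the 5 differences, 4 transitions and 1 transversion, so the answer is 4.

4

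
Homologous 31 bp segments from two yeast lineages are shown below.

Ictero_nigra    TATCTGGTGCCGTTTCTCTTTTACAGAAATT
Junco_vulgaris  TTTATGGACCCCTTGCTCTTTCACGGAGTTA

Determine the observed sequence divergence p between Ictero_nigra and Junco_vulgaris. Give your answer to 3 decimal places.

0.355

Mismatches occur at site 2 (A/T), site 4 (C/A), site 8 (T/A), site 9 (G/C), site 12 (G/C), site 15 (T/G), site 22 (T/C), site 25 (A/G), site 28 (A/G), site 29 (A/T), site 31 (T/A).
There are 11 differences over 31 sites, so p = 11/31 = 0.355.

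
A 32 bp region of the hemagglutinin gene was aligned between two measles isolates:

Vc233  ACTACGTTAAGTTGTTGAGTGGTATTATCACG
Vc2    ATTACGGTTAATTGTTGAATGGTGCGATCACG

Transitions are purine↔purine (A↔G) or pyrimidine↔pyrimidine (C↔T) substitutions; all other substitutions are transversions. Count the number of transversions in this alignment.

3

Differing sites — 2:C/T (Ti); 7:T/G (Tv); 9:A/T (Tv); 11:G/A (Ti); 19:G/A (Ti); 24:A/G (Ti); 25:T/C (Ti); 26:T/G (Tv).
Of the 8 differences, 5 transitions and 3 transversions, so the answer is 3.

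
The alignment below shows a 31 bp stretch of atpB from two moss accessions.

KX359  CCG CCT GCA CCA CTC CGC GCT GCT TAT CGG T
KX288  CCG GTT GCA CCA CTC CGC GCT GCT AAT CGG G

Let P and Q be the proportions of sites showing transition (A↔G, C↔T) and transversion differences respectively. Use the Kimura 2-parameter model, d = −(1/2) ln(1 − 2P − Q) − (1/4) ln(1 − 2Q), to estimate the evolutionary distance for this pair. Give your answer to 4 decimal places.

Differing sites — 4:C/G (Tv); 5:C/T (Ti); 25:T/A (Tv); 31:T/G (Tv).
Of the 4 differences, 1 transition and 3 transversions over 31 sites: P = 1/31 = 0.032258, Q = 3/31 = 0.096774.
d = −0.5·ln(0.838710) − 0.25·ln(0.806452) = −0.5·(-0.175890) − 0.25·(-0.215111) = 0.1417.

0.1417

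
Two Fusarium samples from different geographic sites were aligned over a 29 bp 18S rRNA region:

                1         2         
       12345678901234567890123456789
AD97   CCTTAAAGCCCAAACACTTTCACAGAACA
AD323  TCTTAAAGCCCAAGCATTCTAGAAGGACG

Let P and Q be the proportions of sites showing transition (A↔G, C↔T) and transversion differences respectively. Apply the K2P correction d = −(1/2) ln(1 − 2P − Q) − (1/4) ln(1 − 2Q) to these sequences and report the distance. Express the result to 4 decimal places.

Mismatches occur at site 1 (C→T, transition), site 14 (A→G, transition), site 17 (C→T, transition), site 19 (T→C, transition), site 21 (C→A, transversion), site 22 (A→G, transition), site 23 (C→A, transversion), site 26 (A→G, transition), site 29 (A→G, transition).
Of the 9 differences, 7 transitions and 2 transversions over 29 sites: P = 7/29 = 0.241379, Q = 2/29 = 0.068966.
d = −0.5·ln(0.448276) − 0.25·ln(0.862068) = −0.5·(-0.802346) − 0.25·(-0.148421) = 0.4383.

0.4383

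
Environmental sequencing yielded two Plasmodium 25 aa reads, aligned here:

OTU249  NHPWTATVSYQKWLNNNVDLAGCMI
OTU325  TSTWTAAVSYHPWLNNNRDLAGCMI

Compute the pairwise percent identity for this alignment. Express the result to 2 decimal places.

The sequences differ at positions 1 (N/T), 2 (H/S), 3 (P/T), 7 (T/A), 11 (Q/H), 12 (K/P), 18 (V/R).
18 of the 25 sites match, so the percent identity is 18/25 × 100 = 72.00%.

72.00%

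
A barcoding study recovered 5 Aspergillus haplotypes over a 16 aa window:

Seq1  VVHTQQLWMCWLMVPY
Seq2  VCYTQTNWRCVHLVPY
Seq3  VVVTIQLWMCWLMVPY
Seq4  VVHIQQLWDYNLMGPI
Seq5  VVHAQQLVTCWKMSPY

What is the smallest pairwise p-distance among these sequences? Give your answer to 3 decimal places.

0.125

Pairwise Hamming distances:
  Seq1 vs Seq2: 8
  Seq1 vs Seq3: 2
  Seq1 vs Seq4: 6
  Seq1 vs Seq5: 5
  Seq2 vs Seq3: 9
  Seq2 vs Seq4: 12
  Seq2 vs Seq5: 11
  Seq3 vs Seq4: 8
  Seq3 vs Seq5: 7
  Seq4 vs Seq5: 8
The smallest is 2 mismatches, between Seq1 and Seq3; p = 2/16 = 0.125.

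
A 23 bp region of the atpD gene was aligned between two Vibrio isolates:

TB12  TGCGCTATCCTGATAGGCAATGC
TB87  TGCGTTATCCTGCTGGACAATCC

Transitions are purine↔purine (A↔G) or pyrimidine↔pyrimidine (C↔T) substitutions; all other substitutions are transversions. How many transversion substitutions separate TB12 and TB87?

Mismatches occur at site 5 (C/T, transition), site 13 (A/C, transversion), site 15 (A/G, transition), site 17 (G/A, transition), site 22 (G/C, transversion).
Of the 5 differences, 3 transitions and 2 transversions, so the answer is 2.

2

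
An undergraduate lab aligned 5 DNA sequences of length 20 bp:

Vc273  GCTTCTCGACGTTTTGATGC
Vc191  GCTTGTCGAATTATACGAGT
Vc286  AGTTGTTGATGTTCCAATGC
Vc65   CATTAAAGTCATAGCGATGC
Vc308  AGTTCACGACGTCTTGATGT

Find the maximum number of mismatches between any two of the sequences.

14

Pairwise Hamming distances:
  Vc273 vs Vc191: 9
  Vc273 vs Vc286: 8
  Vc273 vs Vc65: 10
  Vc273 vs Vc308: 5
  Vc191 vs Vc286: 12
  Vc191 vs Vc65: 14
  Vc191 vs Vc308: 11
  Vc286 vs Vc65: 11
  Vc286 vs Vc308: 9
  Vc65 vs Vc308: 10
The largest is 14, between Vc191 and Vc65.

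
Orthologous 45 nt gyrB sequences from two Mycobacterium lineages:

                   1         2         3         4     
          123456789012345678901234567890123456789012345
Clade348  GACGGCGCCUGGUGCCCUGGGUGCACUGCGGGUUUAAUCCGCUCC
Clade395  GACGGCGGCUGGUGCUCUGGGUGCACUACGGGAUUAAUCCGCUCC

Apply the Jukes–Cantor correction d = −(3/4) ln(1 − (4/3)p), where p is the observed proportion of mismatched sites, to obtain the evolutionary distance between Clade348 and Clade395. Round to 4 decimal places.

Mismatches occur at site 8 (C→G), site 16 (C→U), site 28 (G→A), site 33 (U→A).
p = 4/45 = 0.088889.
d = −0.75 · ln(1 − (4/3)·0.088889) = −0.75 · ln(0.881481) = −0.75 · (-0.126152) = 0.0946.

0.0946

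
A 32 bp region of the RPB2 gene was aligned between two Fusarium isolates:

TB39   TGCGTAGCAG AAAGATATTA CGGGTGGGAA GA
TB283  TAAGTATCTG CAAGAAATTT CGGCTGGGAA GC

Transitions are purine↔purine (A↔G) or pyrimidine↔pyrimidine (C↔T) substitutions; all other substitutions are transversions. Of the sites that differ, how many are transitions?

1

Differing sites — 2:G/A (Ti); 3:C/A (Tv); 7:G/T (Tv); 9:A/T (Tv); 11:A/C (Tv); 16:T/A (Tv); 20:A/T (Tv); 24:G/C (Tv); 32:A/C (Tv).
Of the 9 differences, 1 transition and 8 transversions, so the answer is 1.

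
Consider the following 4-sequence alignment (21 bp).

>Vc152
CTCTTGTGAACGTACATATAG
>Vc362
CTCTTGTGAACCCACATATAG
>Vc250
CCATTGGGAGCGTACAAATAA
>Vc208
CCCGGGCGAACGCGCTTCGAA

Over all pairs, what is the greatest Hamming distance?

Pairwise Hamming distances:
  Vc152 vs Vc362: 2
  Vc152 vs Vc250: 6
  Vc152 vs Vc208: 10
  Vc362 vs Vc250: 8
  Vc362 vs Vc208: 10
  Vc250 vs Vc208: 11
The largest is 11, between Vc250 and Vc208.

11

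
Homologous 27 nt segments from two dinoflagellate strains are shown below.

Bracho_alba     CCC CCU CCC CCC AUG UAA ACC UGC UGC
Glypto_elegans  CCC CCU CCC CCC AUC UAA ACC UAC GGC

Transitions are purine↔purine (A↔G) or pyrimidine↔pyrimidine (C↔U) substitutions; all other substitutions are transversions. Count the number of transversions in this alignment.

The sequences differ at positions 15 (G/C, transversion), 23 (G/A, transition), 25 (U/G, transversion).
Of the 3 differences, 1 transition and 2 transversions, so the answer is 2.

2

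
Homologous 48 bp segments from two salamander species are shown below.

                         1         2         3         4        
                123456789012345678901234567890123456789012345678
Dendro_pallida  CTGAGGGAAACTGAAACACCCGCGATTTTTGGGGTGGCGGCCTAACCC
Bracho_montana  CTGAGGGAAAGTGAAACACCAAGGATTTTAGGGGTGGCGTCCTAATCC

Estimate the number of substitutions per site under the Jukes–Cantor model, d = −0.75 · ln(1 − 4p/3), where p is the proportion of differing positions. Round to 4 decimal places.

0.1622

Differing sites — 11:C/G; 21:C/A; 22:G/A; 23:C/G; 30:T/A; 40:G/T; 46:C/T.
p = 7/48 = 0.145833.
d = −0.75 · ln(1 − (4/3)·0.145833) = −0.75 · ln(0.805556) = −0.75 · (-0.216223) = 0.1622.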